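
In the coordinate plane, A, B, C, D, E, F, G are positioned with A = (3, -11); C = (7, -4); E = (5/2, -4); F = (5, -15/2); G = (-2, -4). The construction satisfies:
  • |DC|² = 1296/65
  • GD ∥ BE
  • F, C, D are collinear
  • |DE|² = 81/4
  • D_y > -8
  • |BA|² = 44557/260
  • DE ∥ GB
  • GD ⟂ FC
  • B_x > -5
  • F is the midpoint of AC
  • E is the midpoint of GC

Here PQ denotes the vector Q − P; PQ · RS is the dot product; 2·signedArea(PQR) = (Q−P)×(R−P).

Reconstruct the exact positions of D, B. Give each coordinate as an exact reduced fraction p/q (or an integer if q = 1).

B = (-557/130, -8/65)
D = (311/65, -512/65)

1. D_x = 311/65  [F, C, D are collinear ∩ GD ⟂ FC]
2. D_y = -512/65  [F, C, D are collinear ∩ GD ⟂ FC]
   → D = (311/65, -512/65)
3. B_x = -557/130  [GD ∥ BE ∩ DE ∥ GB]
4. B_y = -8/65  [GD ∥ BE ∩ DE ∥ GB]
   → B = (-557/130, -8/65)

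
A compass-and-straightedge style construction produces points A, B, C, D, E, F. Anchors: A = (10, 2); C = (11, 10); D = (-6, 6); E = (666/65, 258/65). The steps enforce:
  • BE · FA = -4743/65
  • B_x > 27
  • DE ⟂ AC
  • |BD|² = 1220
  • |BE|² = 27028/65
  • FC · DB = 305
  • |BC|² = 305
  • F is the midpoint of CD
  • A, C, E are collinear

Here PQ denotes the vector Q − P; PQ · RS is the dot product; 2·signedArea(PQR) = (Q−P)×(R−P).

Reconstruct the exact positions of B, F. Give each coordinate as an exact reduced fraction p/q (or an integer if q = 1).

1. F_x = 5/2  [F is the midpoint of CD]
2. F_y = 8  [F is the midpoint of CD]
   → F = (5/2, 8)
3. B_x = 28  [BE · FA = -4743/65 ∩ FC · DB = 305]
4. B_y = 14  [BE · FA = -4743/65 ∩ FC · DB = 305]
   → B = (28, 14)

B = (28, 14)
F = (5/2, 8)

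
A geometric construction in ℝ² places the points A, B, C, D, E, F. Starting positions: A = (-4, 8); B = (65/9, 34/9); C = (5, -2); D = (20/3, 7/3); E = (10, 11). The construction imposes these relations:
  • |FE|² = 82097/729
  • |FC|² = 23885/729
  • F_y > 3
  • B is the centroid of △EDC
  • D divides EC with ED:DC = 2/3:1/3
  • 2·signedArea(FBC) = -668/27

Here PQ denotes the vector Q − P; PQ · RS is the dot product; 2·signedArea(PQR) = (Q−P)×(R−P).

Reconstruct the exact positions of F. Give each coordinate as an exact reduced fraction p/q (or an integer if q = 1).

1. F_x = 74/27  [line 52/9·x + -20/9·y + -232/27 = 0 ∩ |FC|² = 23885/729]
2. F_y = 88/27  [line 52/9·x + -20/9·y + -232/27 = 0 ∩ |FC|² = 23885/729]
   → F = (74/27, 88/27)

F = (74/27, 88/27)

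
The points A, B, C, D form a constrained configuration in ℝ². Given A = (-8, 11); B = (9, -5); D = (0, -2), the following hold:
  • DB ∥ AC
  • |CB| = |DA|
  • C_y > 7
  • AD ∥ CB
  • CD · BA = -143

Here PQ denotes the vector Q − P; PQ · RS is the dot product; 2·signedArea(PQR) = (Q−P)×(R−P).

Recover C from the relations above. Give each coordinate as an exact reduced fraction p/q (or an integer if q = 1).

C = (1, 8)

1. C_x = 1  [AD ∥ CB ∩ DB ∥ AC]
2. C_y = 8  [AD ∥ CB ∩ DB ∥ AC]
   → C = (1, 8)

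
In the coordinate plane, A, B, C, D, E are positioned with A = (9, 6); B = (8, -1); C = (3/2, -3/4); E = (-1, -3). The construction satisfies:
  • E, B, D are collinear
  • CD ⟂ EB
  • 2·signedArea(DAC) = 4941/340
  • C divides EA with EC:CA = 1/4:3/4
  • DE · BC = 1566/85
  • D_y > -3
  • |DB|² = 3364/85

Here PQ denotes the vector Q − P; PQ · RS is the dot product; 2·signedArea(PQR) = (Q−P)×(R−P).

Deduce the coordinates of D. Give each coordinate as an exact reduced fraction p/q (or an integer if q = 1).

D = (158/85, -201/85)

1. D_x = 158/85  [E, B, D are collinear ∩ CD ⟂ EB]
2. D_y = -201/85  [E, B, D are collinear ∩ CD ⟂ EB]
   → D = (158/85, -201/85)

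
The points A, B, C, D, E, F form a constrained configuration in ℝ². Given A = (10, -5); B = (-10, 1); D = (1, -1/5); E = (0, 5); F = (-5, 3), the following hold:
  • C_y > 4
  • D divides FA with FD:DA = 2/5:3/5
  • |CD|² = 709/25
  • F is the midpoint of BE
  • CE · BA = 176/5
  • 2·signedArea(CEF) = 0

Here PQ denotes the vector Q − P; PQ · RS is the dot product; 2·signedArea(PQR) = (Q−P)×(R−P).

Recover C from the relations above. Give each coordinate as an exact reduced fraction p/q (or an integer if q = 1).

1. C_x = -2  [2·signedArea(CEF) = 0 ∩ CE · BA = 176/5]
2. C_y = 21/5  [2·signedArea(CEF) = 0 ∩ CE · BA = 176/5]
   → C = (-2, 21/5)

C = (-2, 21/5)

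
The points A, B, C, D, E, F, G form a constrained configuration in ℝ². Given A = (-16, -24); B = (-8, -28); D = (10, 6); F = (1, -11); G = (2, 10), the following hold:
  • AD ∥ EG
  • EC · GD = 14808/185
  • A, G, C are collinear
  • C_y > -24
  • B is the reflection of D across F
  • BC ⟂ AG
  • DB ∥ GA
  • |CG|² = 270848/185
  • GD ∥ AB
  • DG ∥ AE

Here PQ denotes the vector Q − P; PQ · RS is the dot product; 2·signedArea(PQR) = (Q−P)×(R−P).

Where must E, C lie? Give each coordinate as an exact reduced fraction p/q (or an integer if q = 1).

1. E_x = -24  [AD ∥ EG ∩ DG ∥ AE]
2. E_y = -20  [AD ∥ EG ∩ DG ∥ AE]
   → E = (-24, -20)
3. C_x = -2942/185  [A, G, C are collinear ∩ BC ⟂ AG]
4. C_y = -4406/185  [A, G, C are collinear ∩ BC ⟂ AG]
   → C = (-2942/185, -4406/185)

C = (-2942/185, -4406/185)
E = (-24, -20)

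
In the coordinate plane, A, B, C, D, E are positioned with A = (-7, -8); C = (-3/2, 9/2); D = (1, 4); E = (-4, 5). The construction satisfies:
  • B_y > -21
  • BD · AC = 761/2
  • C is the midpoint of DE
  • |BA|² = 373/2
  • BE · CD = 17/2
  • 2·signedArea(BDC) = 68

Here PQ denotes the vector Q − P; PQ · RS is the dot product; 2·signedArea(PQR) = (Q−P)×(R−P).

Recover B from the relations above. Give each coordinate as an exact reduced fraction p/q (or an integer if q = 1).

B = (-25/2, -41/2)

1. B_x = -25/2  [2·signedArea(BDC) = 68 ∩ BE · CD = 17/2]
2. B_y = -41/2  [2·signedArea(BDC) = 68 ∩ BE · CD = 17/2]
   → B = (-25/2, -41/2)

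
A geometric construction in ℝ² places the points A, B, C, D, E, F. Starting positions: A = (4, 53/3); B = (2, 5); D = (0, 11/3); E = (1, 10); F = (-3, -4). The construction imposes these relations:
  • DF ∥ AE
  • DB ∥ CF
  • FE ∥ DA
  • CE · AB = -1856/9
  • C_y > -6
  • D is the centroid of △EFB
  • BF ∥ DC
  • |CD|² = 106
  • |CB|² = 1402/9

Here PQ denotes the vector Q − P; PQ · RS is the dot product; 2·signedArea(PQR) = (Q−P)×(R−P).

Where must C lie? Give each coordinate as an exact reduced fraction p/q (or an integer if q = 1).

C = (-5, -16/3)

1. C_x = -5  [DB ∥ CF ∩ BF ∥ DC]
2. C_y = -16/3  [DB ∥ CF ∩ BF ∥ DC]
   → C = (-5, -16/3)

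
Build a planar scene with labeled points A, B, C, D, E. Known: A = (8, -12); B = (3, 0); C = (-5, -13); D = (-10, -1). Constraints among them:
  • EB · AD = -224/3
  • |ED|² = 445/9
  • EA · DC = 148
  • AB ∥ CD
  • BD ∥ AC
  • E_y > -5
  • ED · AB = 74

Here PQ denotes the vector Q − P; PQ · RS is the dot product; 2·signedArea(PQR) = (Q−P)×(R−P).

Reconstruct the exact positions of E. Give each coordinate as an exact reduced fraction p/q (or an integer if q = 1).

1. E_x = -4  [EA · DC = 148 ∩ EB · AD = -224/3]
2. E_y = -14/3  [EA · DC = 148 ∩ EB · AD = -224/3]
   → E = (-4, -14/3)

E = (-4, -14/3)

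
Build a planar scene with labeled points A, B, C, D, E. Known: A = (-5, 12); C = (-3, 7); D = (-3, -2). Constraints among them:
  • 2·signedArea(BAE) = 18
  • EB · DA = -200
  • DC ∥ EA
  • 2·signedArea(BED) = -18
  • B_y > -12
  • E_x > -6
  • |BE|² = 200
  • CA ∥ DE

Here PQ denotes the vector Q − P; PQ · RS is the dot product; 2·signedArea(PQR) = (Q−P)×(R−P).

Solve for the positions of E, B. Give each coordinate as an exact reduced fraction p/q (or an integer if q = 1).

1. E_x = -5  [DC ∥ EA ∩ CA ∥ DE]
2. E_y = 3  [DC ∥ EA ∩ CA ∥ DE]
   → E = (-5, 3)
3. B_x = -3  [2·signedArea(BAE) = 18 ∩ EB · DA = -200]
4. B_y = -11  [2·signedArea(BAE) = 18 ∩ EB · DA = -200]
   → B = (-3, -11)

B = (-3, -11)
E = (-5, 3)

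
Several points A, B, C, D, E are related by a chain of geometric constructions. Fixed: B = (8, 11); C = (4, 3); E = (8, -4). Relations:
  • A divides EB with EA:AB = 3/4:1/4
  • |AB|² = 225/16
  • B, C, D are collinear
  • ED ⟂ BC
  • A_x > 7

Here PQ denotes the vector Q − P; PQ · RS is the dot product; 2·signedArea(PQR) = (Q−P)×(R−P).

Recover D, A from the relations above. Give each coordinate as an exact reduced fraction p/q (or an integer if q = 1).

1. D_x = 2  [B, C, D are collinear ∩ ED ⟂ BC]
2. D_y = -1  [B, C, D are collinear ∩ ED ⟂ BC]
   → D = (2, -1)
3. A_x = 8  [A divides EB with EA:AB = 3/4:1/4]
4. A_y = 29/4  [A divides EB with EA:AB = 3/4:1/4]
   → A = (8, 29/4)

A = (8, 29/4)
D = (2, -1)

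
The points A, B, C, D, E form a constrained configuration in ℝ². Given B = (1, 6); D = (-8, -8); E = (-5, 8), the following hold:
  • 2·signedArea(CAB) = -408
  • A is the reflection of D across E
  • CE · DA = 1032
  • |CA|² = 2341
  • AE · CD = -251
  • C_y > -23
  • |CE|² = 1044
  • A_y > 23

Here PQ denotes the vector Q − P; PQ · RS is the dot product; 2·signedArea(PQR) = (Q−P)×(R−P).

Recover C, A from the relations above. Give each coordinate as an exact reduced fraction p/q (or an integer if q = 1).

1. A_x = -2  [A is the reflection of D across E]
2. A_y = 24  [A is the reflection of D across E]
   → A = (-2, 24)
3. C_x = -17  [CE · DA = 1032 ∩ 2·signedArea(CAB) = -408]
4. C_y = -22  [CE · DA = 1032 ∩ 2·signedArea(CAB) = -408]
   → C = (-17, -22)

A = (-2, 24)
C = (-17, -22)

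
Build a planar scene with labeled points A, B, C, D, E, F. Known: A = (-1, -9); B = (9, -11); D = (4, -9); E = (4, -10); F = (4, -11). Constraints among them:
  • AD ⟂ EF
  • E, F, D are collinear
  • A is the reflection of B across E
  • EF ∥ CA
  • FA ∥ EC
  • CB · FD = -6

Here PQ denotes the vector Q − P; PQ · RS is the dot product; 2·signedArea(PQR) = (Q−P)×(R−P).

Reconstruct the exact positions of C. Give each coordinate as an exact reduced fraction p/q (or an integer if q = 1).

C = (-1, -8)

1. C_x = -1  [EF ∥ CA ∩ FA ∥ EC]
2. C_y = -8  [EF ∥ CA ∩ FA ∥ EC]
   → C = (-1, -8)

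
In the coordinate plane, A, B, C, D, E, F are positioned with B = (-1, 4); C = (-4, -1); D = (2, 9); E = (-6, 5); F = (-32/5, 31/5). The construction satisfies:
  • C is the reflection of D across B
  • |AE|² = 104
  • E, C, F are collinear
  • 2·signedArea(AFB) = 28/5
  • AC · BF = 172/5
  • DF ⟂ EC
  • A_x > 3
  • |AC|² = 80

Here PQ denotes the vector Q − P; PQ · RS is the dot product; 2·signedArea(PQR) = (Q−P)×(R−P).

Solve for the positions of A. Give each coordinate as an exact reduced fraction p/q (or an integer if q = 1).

A = (4, 3)

1. A_x = 4  [AC · BF = 172/5 ∩ 2·signedArea(AFB) = 28/5]
2. A_y = 3  [AC · BF = 172/5 ∩ 2·signedArea(AFB) = 28/5]
   → A = (4, 3)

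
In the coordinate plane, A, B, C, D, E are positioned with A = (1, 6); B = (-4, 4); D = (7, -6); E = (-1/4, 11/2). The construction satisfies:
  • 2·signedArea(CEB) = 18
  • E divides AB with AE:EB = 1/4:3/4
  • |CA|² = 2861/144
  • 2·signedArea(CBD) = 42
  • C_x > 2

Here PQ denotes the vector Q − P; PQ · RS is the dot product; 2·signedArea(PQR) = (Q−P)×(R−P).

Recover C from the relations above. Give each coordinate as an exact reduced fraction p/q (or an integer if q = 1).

C = (31/12, 11/6)

1. C_x = 31/12  [2·signedArea(CEB) = 18 ∩ 2·signedArea(CBD) = 42]
2. C_y = 11/6  [2·signedArea(CEB) = 18 ∩ 2·signedArea(CBD) = 42]
   → C = (31/12, 11/6)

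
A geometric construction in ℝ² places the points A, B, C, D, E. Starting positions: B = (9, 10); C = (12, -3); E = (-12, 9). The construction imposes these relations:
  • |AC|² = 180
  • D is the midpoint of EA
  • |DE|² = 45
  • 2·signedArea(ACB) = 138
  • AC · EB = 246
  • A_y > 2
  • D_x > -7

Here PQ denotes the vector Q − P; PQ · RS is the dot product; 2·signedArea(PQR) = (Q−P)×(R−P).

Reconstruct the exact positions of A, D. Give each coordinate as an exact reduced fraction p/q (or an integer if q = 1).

1. A_x = 0  [2·signedArea(ACB) = 138 ∩ AC · EB = 246]
2. A_y = 3  [2·signedArea(ACB) = 138 ∩ AC · EB = 246]
   → A = (0, 3)
3. D_x = -6  [D is the midpoint of EA]
4. D_y = 6  [D is the midpoint of EA]
   → D = (-6, 6)

A = (0, 3)
D = (-6, 6)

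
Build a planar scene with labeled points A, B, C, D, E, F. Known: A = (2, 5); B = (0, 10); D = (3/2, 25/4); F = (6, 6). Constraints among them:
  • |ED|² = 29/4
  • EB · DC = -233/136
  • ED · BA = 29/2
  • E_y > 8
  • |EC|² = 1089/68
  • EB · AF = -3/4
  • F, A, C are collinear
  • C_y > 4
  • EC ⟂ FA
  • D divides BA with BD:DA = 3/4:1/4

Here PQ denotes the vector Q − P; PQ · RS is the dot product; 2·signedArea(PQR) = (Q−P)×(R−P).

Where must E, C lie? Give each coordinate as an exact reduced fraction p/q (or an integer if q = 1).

1. E_x = 1/2  [ED · BA = 29/2 ∩ EB · AF = -3/4]
2. E_y = 35/4  [ED · BA = 29/2 ∩ EB · AF = -3/4]
   → E = (1/2, 35/4)
3. C_x = 25/17  [EB · DC = -233/136 ∩ F, A, C are collinear]
4. C_y = 331/68  [EB · DC = -233/136 ∩ F, A, C are collinear]
   → C = (25/17, 331/68)

C = (25/17, 331/68)
E = (1/2, 35/4)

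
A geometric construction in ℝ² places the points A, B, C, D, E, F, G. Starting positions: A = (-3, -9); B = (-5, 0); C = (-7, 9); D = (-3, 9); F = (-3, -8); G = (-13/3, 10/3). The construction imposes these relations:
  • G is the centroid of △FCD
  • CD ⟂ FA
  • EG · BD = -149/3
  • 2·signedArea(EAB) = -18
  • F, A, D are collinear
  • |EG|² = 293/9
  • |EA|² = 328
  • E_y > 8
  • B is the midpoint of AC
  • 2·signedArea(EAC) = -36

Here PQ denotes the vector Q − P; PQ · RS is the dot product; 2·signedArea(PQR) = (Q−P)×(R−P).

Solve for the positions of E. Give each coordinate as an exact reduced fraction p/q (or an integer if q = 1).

E = (-5, 9)

1. E_x = -5  [EG · BD = -149/3 ∩ 2·signedArea(EAB) = -18]
2. E_y = 9  [EG · BD = -149/3 ∩ 2·signedArea(EAB) = -18]
   → E = (-5, 9)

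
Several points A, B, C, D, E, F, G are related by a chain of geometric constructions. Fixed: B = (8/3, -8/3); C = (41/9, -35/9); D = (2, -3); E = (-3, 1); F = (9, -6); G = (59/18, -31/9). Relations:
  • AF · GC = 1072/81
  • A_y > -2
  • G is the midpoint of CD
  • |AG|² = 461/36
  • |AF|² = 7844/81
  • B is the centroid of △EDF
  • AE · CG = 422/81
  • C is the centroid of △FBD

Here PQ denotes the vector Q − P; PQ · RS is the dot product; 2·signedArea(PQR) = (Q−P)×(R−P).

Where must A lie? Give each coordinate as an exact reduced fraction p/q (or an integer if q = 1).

1. A_x = 1/9  [line -23/18·x + 4/9·y + 151/162 = 0 ∩ |AG|² = 461/36]
2. A_y = -16/9  [line -23/18·x + 4/9·y + 151/162 = 0 ∩ |AG|² = 461/36]
   → A = (1/9, -16/9)

A = (1/9, -16/9)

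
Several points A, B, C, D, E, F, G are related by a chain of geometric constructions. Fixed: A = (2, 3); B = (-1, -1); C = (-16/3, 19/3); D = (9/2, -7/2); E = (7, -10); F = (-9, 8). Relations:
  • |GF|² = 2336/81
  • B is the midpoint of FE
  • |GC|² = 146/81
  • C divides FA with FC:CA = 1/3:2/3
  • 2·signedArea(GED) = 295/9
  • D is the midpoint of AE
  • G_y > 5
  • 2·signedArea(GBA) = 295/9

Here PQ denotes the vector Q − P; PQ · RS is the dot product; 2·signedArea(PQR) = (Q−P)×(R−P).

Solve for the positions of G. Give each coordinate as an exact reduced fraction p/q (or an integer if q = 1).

1. G_x = -37/9  [2·signedArea(GED) = 295/9 ∩ 2·signedArea(GBA) = 295/9]
2. G_y = 52/9  [2·signedArea(GED) = 295/9 ∩ 2·signedArea(GBA) = 295/9]
   → G = (-37/9, 52/9)

G = (-37/9, 52/9)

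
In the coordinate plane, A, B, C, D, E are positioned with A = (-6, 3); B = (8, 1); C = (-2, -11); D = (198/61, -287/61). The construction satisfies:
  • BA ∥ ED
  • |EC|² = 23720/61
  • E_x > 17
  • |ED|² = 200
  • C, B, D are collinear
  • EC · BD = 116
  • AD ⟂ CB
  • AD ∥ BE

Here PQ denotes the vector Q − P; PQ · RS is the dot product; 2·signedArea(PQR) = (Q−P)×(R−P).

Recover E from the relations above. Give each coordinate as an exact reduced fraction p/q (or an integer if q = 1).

E = (1052/61, -409/61)

1. E_x = 1052/61  [BA ∥ ED ∩ AD ∥ BE]
2. E_y = -409/61  [BA ∥ ED ∩ AD ∥ BE]
   → E = (1052/61, -409/61)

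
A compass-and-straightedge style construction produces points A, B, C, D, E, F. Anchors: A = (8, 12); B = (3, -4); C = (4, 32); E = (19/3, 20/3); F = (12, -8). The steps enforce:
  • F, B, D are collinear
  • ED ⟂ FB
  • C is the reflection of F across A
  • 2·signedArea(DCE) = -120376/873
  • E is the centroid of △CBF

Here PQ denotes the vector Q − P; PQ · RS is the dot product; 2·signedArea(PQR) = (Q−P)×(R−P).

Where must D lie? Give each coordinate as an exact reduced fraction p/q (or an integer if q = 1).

1. D_x = 177/97  [F, B, D are collinear ∩ ED ⟂ FB]
2. D_y = -1012/291  [F, B, D are collinear ∩ ED ⟂ FB]
   → D = (177/97, -1012/291)

D = (177/97, -1012/291)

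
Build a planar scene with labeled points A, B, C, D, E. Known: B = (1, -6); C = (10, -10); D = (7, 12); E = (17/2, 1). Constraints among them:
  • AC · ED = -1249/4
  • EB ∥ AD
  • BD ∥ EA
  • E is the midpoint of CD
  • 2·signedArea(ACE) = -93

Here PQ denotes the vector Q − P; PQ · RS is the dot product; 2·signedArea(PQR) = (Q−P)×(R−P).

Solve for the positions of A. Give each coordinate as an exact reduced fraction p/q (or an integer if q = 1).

1. A_x = 29/2  [EB ∥ AD ∩ BD ∥ EA]
2. A_y = 19  [EB ∥ AD ∩ BD ∥ EA]
   → A = (29/2, 19)

A = (29/2, 19)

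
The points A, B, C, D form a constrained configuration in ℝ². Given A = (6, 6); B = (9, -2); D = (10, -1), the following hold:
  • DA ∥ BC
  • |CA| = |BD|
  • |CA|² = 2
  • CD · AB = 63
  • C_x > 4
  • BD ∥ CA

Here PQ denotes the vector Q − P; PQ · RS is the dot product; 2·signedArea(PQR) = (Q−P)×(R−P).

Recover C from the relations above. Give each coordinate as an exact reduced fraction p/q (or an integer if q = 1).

1. C_x = 5  [BD ∥ CA ∩ DA ∥ BC]
2. C_y = 5  [BD ∥ CA ∩ DA ∥ BC]
   → C = (5, 5)

C = (5, 5)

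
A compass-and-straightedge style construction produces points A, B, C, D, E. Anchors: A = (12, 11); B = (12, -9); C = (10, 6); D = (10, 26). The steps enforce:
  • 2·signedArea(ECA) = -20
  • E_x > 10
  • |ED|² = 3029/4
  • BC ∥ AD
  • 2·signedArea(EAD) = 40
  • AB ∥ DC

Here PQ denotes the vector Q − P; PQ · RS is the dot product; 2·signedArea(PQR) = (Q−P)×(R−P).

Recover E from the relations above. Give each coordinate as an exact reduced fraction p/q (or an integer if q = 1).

E = (11, -3/2)

1. E_x = 11  [2·signedArea(ECA) = -20 ∩ 2·signedArea(EAD) = 40]
2. E_y = -3/2  [2·signedArea(ECA) = -20 ∩ 2·signedArea(EAD) = 40]
   → E = (11, -3/2)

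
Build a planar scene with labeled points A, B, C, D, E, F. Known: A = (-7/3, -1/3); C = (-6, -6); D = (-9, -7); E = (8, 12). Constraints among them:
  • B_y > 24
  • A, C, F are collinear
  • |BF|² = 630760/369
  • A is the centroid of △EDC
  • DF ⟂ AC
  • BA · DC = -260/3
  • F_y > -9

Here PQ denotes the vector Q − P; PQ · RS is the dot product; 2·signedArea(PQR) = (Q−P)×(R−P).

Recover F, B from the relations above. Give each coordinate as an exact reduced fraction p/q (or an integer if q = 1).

B = (55/3, 73/3)
F = (-301/41, -331/41)

1. F_x = -301/41  [A, C, F are collinear ∩ DF ⟂ AC]
2. F_y = -331/41  [A, C, F are collinear ∩ DF ⟂ AC]
   → F = (-301/41, -331/41)
3. B_x = 55/3  [line -3·x + -1·y + 238/3 = 0 ∩ |BF|² = 630760/369]
4. B_y = 73/3  [line -3·x + -1·y + 238/3 = 0 ∩ |BF|² = 630760/369]
   → B = (55/3, 73/3)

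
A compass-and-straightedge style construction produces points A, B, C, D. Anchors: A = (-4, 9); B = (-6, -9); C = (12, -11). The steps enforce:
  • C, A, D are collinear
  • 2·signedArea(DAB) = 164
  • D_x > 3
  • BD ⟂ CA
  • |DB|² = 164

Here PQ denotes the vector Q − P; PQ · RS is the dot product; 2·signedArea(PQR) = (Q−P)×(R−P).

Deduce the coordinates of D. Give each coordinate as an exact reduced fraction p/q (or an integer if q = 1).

1. D_x = 4  [C, A, D are collinear ∩ BD ⟂ CA]
2. D_y = -1  [C, A, D are collinear ∩ BD ⟂ CA]
   → D = (4, -1)

D = (4, -1)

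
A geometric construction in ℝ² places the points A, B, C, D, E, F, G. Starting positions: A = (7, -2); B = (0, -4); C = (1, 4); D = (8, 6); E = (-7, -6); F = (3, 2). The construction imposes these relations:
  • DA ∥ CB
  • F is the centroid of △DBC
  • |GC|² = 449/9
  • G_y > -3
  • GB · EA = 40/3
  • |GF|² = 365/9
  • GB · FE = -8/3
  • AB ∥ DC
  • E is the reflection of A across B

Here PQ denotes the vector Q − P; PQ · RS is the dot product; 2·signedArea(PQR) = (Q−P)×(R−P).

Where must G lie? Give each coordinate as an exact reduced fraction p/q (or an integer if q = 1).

1. G_x = -4/3  [GB · EA = 40/3 ∩ GB · FE = -8/3]
2. G_y = -8/3  [GB · EA = 40/3 ∩ GB · FE = -8/3]
   → G = (-4/3, -8/3)

G = (-4/3, -8/3)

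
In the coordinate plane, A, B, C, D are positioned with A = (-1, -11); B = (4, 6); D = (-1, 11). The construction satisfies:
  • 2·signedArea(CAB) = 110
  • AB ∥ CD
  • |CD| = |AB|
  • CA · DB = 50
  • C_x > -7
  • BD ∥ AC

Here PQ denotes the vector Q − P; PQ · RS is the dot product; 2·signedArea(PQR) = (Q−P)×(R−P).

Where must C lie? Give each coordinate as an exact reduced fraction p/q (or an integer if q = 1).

1. C_x = -6  [AB ∥ CD ∩ BD ∥ AC]
2. C_y = -6  [AB ∥ CD ∩ BD ∥ AC]
   → C = (-6, -6)

C = (-6, -6)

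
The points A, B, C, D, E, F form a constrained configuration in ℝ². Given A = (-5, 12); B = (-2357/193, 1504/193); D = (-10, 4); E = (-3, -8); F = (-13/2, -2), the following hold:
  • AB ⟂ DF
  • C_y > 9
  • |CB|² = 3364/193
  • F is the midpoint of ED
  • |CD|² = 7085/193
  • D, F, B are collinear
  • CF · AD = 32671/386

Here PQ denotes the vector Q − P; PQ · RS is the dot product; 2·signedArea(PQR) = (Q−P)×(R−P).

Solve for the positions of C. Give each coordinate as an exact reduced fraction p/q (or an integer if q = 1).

1. C_x = -1661/193  [line 5·x + 8·y + -6975/193 = 0 ∩ |CD|² = 7085/193]
2. C_y = 1910/193  [line 5·x + 8·y + -6975/193 = 0 ∩ |CD|² = 7085/193]
   → C = (-1661/193, 1910/193)

C = (-1661/193, 1910/193)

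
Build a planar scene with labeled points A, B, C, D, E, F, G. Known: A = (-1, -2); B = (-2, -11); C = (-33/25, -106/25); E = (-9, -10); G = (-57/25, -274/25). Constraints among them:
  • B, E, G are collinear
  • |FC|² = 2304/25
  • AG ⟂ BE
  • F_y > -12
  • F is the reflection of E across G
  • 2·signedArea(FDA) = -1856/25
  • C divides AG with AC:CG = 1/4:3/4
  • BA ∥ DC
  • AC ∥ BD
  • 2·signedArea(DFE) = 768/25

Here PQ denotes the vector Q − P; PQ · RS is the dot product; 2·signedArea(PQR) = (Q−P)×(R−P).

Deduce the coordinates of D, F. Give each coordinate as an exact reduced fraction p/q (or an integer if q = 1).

D = (-58/25, -331/25)
F = (111/25, -298/25)

1. D_x = -58/25  [BA ∥ DC ∩ AC ∥ BD]
2. D_y = -331/25  [BA ∥ DC ∩ AC ∥ BD]
   → D = (-58/25, -331/25)
3. F_x = 111/25  [F is the reflection of E across G]
4. F_y = -298/25  [F is the reflection of E across G]
   → F = (111/25, -298/25)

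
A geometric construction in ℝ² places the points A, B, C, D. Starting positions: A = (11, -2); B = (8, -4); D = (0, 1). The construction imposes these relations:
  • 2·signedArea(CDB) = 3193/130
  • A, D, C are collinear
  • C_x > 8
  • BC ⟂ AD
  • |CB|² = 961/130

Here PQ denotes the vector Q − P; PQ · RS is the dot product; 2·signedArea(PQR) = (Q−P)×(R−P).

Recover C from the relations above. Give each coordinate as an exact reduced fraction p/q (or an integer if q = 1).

C = (1133/130, -179/130)

1. C_x = 1133/130  [A, D, C are collinear ∩ BC ⟂ AD]
2. C_y = -179/130  [A, D, C are collinear ∩ BC ⟂ AD]
   → C = (1133/130, -179/130)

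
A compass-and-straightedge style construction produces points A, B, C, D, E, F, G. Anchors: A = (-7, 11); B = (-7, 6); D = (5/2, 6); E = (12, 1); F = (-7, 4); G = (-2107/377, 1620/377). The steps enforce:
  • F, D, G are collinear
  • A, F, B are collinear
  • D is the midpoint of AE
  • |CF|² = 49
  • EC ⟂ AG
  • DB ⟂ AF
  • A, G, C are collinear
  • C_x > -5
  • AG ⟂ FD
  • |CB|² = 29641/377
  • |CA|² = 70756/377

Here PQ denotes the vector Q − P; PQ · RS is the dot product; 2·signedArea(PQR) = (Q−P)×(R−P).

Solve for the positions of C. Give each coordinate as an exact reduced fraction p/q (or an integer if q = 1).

1. C_x = -1575/377  [A, G, C are collinear ∩ EC ⟂ AG]
2. C_y = -907/377  [A, G, C are collinear ∩ EC ⟂ AG]
   → C = (-1575/377, -907/377)

C = (-1575/377, -907/377)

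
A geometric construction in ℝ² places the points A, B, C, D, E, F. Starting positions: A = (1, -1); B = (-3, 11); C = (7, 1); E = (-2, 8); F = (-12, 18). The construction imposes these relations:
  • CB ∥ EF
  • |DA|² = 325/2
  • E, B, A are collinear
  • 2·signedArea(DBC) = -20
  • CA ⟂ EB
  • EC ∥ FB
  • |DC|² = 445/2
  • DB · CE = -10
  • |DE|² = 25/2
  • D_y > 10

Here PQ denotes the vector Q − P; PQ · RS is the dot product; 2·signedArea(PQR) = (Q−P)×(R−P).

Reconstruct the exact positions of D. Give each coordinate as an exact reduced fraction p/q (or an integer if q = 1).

D = (-9/2, 21/2)

1. D_x = -9/2  [DB · CE = -10 ∩ 2·signedArea(DBC) = -20]
2. D_y = 21/2  [DB · CE = -10 ∩ 2·signedArea(DBC) = -20]
   → D = (-9/2, 21/2)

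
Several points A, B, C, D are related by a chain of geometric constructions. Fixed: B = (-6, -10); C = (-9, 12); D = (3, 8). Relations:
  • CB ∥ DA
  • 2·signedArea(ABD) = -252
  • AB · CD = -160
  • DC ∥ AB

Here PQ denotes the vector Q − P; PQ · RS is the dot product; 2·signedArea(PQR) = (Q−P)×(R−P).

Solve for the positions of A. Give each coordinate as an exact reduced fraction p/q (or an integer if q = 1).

1. A_x = 6  [DC ∥ AB ∩ CB ∥ DA]
2. A_y = -14  [DC ∥ AB ∩ CB ∥ DA]
   → A = (6, -14)

A = (6, -14)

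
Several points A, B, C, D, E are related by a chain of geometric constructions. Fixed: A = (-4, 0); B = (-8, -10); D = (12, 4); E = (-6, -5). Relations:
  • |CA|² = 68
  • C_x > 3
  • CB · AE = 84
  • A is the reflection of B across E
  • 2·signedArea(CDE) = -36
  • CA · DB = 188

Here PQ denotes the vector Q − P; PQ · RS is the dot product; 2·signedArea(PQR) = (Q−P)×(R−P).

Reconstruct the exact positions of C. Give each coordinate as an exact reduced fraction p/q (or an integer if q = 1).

C = (4, 2)

1. C_x = 4  [CA · DB = 188 ∩ CB · AE = 84]
2. C_y = 2  [CA · DB = 188 ∩ CB · AE = 84]
   → C = (4, 2)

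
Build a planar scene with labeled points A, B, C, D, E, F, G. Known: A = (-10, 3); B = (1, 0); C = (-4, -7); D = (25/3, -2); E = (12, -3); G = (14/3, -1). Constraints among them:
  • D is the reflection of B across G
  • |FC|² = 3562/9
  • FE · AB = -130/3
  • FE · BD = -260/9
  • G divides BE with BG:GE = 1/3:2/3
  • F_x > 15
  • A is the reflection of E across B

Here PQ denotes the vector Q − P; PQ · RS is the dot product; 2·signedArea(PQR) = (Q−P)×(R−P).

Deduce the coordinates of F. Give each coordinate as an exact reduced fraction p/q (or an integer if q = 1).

1. F_x = 47/3  [line -11·x + 3·y + 553/3 = 0 ∩ |FC|² = 3562/9]
2. F_y = -4  [line -11·x + 3·y + 553/3 = 0 ∩ |FC|² = 3562/9]
   → F = (47/3, -4)

F = (47/3, -4)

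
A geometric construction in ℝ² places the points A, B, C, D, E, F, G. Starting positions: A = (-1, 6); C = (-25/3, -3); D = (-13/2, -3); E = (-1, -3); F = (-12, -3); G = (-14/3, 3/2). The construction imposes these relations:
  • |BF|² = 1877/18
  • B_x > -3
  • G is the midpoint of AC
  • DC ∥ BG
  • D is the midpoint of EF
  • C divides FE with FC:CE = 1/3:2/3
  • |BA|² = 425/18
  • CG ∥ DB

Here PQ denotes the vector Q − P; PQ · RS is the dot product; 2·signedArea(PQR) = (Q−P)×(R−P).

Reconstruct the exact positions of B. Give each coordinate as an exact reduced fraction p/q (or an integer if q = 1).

1. B_x = -17/6  [DC ∥ BG ∩ CG ∥ DB]
2. B_y = 3/2  [DC ∥ BG ∩ CG ∥ DB]
   → B = (-17/6, 3/2)

B = (-17/6, 3/2)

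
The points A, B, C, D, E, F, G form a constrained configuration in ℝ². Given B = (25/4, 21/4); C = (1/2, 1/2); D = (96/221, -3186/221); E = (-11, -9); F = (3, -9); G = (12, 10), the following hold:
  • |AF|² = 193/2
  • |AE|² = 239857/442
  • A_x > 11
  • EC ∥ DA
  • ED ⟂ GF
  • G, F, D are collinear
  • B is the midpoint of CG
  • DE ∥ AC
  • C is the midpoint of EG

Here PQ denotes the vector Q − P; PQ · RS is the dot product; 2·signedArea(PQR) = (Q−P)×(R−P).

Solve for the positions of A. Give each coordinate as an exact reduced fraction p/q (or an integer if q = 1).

1. A_x = 5275/442  [DE ∥ AC ∩ EC ∥ DA]
2. A_y = -2173/442  [DE ∥ AC ∩ EC ∥ DA]
   → A = (5275/442, -2173/442)

A = (5275/442, -2173/442)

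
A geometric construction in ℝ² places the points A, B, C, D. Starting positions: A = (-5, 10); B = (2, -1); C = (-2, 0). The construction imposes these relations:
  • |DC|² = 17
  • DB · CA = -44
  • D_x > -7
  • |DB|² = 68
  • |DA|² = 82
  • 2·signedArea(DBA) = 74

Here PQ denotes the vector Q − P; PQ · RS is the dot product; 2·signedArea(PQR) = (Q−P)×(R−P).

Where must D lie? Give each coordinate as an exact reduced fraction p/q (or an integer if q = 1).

D = (-6, 1)

1. D_x = -6  [DB · CA = -44 ∩ 2·signedArea(DBA) = 74]
2. D_y = 1  [DB · CA = -44 ∩ 2·signedArea(DBA) = 74]
   → D = (-6, 1)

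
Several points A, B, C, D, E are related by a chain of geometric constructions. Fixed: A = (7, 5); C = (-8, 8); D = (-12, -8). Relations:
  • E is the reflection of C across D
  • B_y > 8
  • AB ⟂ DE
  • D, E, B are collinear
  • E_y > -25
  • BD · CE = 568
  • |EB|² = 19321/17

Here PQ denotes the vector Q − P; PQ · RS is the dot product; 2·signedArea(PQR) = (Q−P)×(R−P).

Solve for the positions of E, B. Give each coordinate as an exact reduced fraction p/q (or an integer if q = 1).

B = (-133/17, 148/17)
E = (-16, -24)

1. E_x = -16  [E is the reflection of C across D]
2. E_y = -24  [E is the reflection of C across D]
   → E = (-16, -24)
3. B_x = -133/17  [D, E, B are collinear ∩ AB ⟂ DE]
4. B_y = 148/17  [D, E, B are collinear ∩ AB ⟂ DE]
   → B = (-133/17, 148/17)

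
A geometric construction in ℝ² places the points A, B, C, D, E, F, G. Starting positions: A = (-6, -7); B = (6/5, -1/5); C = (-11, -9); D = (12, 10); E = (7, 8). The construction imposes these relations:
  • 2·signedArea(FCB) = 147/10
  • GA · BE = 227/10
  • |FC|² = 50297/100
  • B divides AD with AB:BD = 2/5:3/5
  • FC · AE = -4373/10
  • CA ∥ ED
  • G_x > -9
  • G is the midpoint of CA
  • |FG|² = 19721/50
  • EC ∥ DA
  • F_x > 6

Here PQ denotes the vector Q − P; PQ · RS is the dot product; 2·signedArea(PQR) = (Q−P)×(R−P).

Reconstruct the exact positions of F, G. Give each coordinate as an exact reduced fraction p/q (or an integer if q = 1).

F = (33/5, 49/10)
G = (-17/2, -8)

1. F_x = 33/5  [2·signedArea(FCB) = 147/10 ∩ FC · AE = -4373/10]
2. F_y = 49/10  [2·signedArea(FCB) = 147/10 ∩ FC · AE = -4373/10]
   → F = (33/5, 49/10)
3. G_x = -17/2  [G is the midpoint of CA]
4. G_y = -8  [G is the midpoint of CA]
   → G = (-17/2, -8)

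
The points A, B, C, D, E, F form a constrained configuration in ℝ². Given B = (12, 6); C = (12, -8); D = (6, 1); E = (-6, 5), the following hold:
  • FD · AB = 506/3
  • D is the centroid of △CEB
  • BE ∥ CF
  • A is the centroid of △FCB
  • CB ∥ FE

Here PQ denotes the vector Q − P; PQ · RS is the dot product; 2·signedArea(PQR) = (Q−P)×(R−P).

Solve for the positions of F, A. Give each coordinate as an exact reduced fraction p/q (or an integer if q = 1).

1. F_x = -6  [CB ∥ FE ∩ BE ∥ CF]
2. F_y = -9  [CB ∥ FE ∩ BE ∥ CF]
   → F = (-6, -9)
3. A_x = 6  [A is the centroid of △FCB]
4. A_y = -11/3  [A is the centroid of △FCB]
   → A = (6, -11/3)

A = (6, -11/3)
F = (-6, -9)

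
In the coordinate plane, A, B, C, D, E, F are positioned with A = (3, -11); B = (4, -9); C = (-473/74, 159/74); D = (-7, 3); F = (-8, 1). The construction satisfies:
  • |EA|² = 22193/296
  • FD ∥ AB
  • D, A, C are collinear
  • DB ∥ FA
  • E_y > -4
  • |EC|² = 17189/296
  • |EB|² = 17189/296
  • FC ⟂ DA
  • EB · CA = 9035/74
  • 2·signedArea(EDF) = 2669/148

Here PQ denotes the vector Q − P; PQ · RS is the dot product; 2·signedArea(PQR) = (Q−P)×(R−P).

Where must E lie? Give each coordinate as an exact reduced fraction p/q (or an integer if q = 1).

E = (-177/148, -507/148)

1. E_x = -177/148  [EB · CA = 9035/74 ∩ 2·signedArea(EDF) = 2669/148]
2. E_y = -507/148  [EB · CA = 9035/74 ∩ 2·signedArea(EDF) = 2669/148]
   → E = (-177/148, -507/148)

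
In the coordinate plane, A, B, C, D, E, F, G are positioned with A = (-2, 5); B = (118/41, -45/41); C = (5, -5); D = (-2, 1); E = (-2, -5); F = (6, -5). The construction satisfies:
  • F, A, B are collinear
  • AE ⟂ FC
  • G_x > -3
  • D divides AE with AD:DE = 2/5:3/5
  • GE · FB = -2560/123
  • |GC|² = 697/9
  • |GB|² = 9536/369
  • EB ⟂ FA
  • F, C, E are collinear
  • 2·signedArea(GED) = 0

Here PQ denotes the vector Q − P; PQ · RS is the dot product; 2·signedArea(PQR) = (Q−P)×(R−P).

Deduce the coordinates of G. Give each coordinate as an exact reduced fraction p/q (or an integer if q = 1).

G = (-2, 1/3)

1. G_x = -2  [2·signedArea(GED) = 0 ∩ GE · FB = -2560/123]
2. G_y = 1/3  [2·signedArea(GED) = 0 ∩ GE · FB = -2560/123]
   → G = (-2, 1/3)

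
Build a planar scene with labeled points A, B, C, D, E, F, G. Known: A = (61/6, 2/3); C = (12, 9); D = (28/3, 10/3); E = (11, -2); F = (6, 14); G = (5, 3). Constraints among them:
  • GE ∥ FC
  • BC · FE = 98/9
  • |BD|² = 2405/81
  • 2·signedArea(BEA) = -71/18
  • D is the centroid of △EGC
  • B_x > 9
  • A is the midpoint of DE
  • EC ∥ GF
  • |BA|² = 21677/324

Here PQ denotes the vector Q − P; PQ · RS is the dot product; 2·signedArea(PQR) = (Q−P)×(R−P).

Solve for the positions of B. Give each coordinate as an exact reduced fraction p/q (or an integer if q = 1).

1. B_x = 82/9  [2·signedArea(BEA) = -71/18 ∩ BC · FE = 98/9]
2. B_y = 79/9  [2·signedArea(BEA) = -71/18 ∩ BC · FE = 98/9]
   → B = (82/9, 79/9)

B = (82/9, 79/9)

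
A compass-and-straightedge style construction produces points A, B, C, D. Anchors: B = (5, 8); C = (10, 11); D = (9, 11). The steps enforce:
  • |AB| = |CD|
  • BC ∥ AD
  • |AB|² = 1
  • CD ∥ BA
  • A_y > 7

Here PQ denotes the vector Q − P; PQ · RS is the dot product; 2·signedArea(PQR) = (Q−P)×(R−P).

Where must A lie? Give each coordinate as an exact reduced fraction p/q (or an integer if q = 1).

A = (4, 8)

1. A_x = 4  [BC ∥ AD ∩ CD ∥ BA]
2. A_y = 8  [BC ∥ AD ∩ CD ∥ BA]
   → A = (4, 8)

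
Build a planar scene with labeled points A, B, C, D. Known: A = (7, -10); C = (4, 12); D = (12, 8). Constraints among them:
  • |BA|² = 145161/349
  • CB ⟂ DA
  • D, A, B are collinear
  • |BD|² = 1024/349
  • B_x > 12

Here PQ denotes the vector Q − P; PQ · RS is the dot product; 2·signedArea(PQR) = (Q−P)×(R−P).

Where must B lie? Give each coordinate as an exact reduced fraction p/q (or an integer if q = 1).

1. B_x = 4348/349  [D, A, B are collinear ∩ CB ⟂ DA]
2. B_y = 3368/349  [D, A, B are collinear ∩ CB ⟂ DA]
   → B = (4348/349, 3368/349)

B = (4348/349, 3368/349)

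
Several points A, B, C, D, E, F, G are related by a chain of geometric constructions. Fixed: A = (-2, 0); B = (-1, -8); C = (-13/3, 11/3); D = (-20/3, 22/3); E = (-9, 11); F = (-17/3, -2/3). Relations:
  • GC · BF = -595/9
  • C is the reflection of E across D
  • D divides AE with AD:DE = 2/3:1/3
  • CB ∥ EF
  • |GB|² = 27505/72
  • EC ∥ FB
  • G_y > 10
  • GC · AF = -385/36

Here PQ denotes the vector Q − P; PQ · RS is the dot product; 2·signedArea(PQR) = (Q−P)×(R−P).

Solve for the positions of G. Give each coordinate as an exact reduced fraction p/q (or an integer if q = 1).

1. G_x = -101/12  [GC · AF = -385/36 ∩ GC · BF = -595/9]
2. G_y = 121/12  [GC · AF = -385/36 ∩ GC · BF = -595/9]
   → G = (-101/12, 121/12)

G = (-101/12, 121/12)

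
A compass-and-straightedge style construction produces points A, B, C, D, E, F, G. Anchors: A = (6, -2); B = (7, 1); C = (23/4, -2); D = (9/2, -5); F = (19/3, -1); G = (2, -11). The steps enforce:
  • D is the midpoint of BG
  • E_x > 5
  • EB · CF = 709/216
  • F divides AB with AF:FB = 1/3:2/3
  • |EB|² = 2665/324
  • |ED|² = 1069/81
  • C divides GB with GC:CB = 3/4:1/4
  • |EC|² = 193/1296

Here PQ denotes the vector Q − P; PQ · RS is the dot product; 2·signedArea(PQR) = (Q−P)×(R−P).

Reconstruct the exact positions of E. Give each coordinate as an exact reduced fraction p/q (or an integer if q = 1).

1. E_x = 107/18  [line -7/12·x + -1·y + 389/216 = 0 ∩ |EC|² = 193/1296]
2. E_y = -5/3  [line -7/12·x + -1·y + 389/216 = 0 ∩ |EC|² = 193/1296]
   → E = (107/18, -5/3)

E = (107/18, -5/3)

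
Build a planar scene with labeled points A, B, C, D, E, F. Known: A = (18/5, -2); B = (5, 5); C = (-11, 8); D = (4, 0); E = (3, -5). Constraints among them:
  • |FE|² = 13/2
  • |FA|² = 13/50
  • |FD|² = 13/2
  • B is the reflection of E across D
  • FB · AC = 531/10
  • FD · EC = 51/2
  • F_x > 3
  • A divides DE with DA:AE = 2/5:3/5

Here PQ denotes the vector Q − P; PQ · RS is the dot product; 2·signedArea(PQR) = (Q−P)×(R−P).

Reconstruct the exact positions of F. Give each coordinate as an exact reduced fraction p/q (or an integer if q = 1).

F = (7/2, -5/2)

1. F_x = 7/2  [FD · EC = 51/2 ∩ FB · AC = 531/10]
2. F_y = -5/2  [FD · EC = 51/2 ∩ FB · AC = 531/10]
   → F = (7/2, -5/2)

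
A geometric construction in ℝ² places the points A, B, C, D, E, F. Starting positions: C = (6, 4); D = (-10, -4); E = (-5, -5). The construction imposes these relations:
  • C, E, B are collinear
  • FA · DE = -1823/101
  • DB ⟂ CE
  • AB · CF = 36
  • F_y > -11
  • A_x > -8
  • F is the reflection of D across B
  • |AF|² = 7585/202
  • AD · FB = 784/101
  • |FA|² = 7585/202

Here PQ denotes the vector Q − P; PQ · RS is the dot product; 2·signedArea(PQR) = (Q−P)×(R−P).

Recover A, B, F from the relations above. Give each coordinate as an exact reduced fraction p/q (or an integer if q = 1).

1. B_x = -758/101  [C, E, B are collinear ∩ DB ⟂ CE]
2. B_y = -712/101  [C, E, B are collinear ∩ DB ⟂ CE]
   → B = (-758/101, -712/101)
3. F_x = -506/101  [F is the reflection of D across B]
4. F_y = -1020/101  [F is the reflection of D across B]
   → F = (-506/101, -1020/101)
5. A_x = -15/2  [AD · FB = 784/101 ∩ FA · DE = -1823/101]
6. A_y = -9/2  [AD · FB = 784/101 ∩ FA · DE = -1823/101]
   → A = (-15/2, -9/2)

A = (-15/2, -9/2)
B = (-758/101, -712/101)
F = (-506/101, -1020/101)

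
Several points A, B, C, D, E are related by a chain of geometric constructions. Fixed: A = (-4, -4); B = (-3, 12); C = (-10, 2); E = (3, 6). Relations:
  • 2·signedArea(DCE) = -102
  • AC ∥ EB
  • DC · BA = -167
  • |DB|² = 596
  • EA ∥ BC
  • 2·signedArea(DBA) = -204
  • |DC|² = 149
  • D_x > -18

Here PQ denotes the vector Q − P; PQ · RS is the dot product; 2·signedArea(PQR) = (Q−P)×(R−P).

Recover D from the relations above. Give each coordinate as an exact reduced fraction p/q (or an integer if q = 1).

1. D_x = -17  [2·signedArea(DCE) = -102 ∩ DC · BA = -167]
2. D_y = -8  [2·signedArea(DCE) = -102 ∩ DC · BA = -167]
   → D = (-17, -8)

D = (-17, -8)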